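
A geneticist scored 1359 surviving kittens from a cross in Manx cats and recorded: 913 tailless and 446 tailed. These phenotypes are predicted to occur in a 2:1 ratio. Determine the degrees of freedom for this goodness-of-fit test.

1

A goodness-of-fit test with 2 phenotype classes has df = 2 − 1 = 1.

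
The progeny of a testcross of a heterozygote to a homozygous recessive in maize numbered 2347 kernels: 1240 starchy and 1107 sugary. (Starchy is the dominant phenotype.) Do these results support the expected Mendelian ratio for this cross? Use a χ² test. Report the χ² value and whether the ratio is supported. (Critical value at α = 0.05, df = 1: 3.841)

7.537; not consistent

A testcross of a heterozygote (Aa × aa) gives a 1:1 phenotypic ratio.
Under the 1:1 hypothesis (Σ ratio = 2, N = 2347):
  starchy: 2347 × 1/2 = 1173.5
  sugary: 2347 × 1/2 = 1173.5
χ² = Σ (O − E)² / E
  starchy: (1240 − 1173.5)² / 1173.5 = 3.7684
  sugary: (1107 − 1173.5)² / 1173.5 = 3.7684
χ² = 3.7684 + 3.7684 = 7.5368 ≈ 7.537
Degrees of freedom = 2 − 1 = 1; critical value at α = 0.05 is 3.841.
Since 7.537 > 3.841, we reject the null hypothesis — the data do not fit the 1:1 ratio.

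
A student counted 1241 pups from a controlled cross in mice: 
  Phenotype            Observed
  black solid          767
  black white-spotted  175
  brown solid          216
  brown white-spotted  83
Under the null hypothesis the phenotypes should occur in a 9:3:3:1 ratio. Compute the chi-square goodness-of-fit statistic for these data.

Total ratio parts = 16. Expected numbers out of 1241:
  black solid: 1241 × 9/16 = 698.0625
  black white-spotted: 1241 × 3/16 = 232.6875
  brown solid: 1241 × 3/16 = 232.6875
  brown white-spotted: 1241 × 1/16 = 77.5625
χ² = Σ (O − E)² / E
  black solid: (767 − 698.0625)² / 698.0625 = 6.8080
  black white-spotted: (175 − 232.6875)² / 232.6875 = 14.3018
  brown solid: (216 − 232.6875)² / 232.6875 = 1.1968
  brown white-spotted: (83 − 77.5625)² / 77.5625 = 0.3812
χ² = 6.8080 + 14.3018 + 1.1968 + 0.3812 = 22.6878 ≈ 22.688

22.688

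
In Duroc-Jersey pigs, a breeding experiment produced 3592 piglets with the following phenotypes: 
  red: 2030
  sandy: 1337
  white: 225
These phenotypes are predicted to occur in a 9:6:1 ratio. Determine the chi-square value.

Under the 9:6:1 hypothesis (Σ ratio = 16, N = 3592):
  red: 3592 × 9/16 = 2020.5
  sandy: 3592 × 6/16 = 1347
  white: 3592 × 1/16 = 224.5
χ² = Σ (O − E)² / E
  red: (2030 − 2020.5)² / 2020.5 = 0.0447
  sandy: (1337 − 1347)² / 1347 = 0.0742
  white: (225 − 224.5)² / 224.5 = 0.0011
χ² = 0.0447 + 0.0742 + 0.0011 = 0.120

0.120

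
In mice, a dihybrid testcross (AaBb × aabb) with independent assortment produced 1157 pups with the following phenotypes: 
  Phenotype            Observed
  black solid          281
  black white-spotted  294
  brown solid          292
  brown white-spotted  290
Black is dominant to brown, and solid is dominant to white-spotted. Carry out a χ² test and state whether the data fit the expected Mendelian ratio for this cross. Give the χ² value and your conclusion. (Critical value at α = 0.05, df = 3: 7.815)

A dihybrid testcross with independent assortment gives a 1:1:1:1 ratio.
The 1:1:1:1 ratio has 4 parts, so with N = 1157 the expected counts are:
  black solid: 1157 × 1/4 = 289.25
  black white-spotted: 1157 × 1/4 = 289.25
  brown solid: 1157 × 1/4 = 289.25
  brown white-spotted: 1157 × 1/4 = 289.25
χ² = Σ (O − E)² / E
  black solid: (281 − 289.25)² / 289.25 = 0.2353
  black white-spotted: (294 − 289.25)² / 289.25 = 0.0780
  brown solid: (292 − 289.25)² / 289.25 = 0.0261
  brown white-spotted: (290 − 289.25)² / 289.25 = 0.0019
χ² = 0.2353 + 0.0780 + 0.0261 + 0.0019 = 0.3413 ≈ 0.341
Degrees of freedom = 4 − 1 = 3; critical value at α = 0.05 is 7.815.
Since 0.341 < 7.815, we fail to reject the null hypothesis — the data are consistent with the 1:1:1:1 ratio.

0.341; consistent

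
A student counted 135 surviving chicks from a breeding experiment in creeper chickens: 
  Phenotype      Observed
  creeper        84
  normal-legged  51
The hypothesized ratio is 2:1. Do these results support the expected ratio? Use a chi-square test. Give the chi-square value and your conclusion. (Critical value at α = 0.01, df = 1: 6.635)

Under the 2:1 hypothesis (Σ ratio = 3, N = 135):
  creeper: 135 × 2/3 = 90
  normal-legged: 135 × 1/3 = 45
χ² = Σ (O − E)² / E
  creeper: (84 − 90)² / 90 = 0.4000
  normal-legged: (51 − 45)² / 45 = 0.8000
χ² = 0.4000 + 0.8000 = 1.200
Degrees of freedom = 2 − 1 = 1; critical value at α = 0.01 is 6.635.
Since 1.200 < 6.635, we fail to reject the null hypothesis — the data are consistent with the 2:1 ratio.

1.200; consistent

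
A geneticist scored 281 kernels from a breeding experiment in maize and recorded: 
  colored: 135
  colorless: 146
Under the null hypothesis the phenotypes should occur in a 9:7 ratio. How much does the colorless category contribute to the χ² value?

Expected counts for N = 281 under a 9:7 ratio (total parts = 16):
  colored: 281 × 9/16 = 158.0625
  colorless: 281 × 7/16 = 122.9375
Contribution of colorless: (146 − 122.9375)² / 122.9375 = 4.3264

4.326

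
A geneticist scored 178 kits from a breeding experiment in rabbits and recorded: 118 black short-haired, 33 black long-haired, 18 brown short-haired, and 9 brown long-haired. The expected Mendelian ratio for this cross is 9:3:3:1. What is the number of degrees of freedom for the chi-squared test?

A goodness-of-fit test with 4 phenotype classes has df = 4 − 1 = 3.

3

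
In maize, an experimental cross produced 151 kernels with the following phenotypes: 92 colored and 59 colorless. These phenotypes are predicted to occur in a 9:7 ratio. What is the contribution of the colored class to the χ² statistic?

0.587

Total ratio parts = 16. Expected numbers out of 151:
  colored: 151 × 9/16 = 84.9375
  colorless: 151 × 7/16 = 66.0625
Contribution of colored: (92 − 84.9375)² / 84.9375 = 0.5872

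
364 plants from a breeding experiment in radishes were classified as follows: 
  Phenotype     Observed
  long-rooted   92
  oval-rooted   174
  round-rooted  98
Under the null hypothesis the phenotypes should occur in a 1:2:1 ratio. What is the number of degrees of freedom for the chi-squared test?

2

A goodness-of-fit test with 3 phenotype classes has df = 3 − 1 = 2.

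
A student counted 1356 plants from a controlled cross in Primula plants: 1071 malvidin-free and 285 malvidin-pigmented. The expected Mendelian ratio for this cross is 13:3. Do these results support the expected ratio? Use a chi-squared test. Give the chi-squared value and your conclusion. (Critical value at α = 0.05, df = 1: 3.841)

4.577; not consistent

Total ratio parts = 16. Expected numbers out of 1356:
  malvidin-free: 1356 × 13/16 = 1101.75
  malvidin-pigmented: 1356 × 3/16 = 254.25
χ² = Σ (O − E)² / E
  malvidin-free: (1071 − 1101.75)² / 1101.75 = 0.8582
  malvidin-pigmented: (285 − 254.25)² / 254.25 = 3.7190
χ² = 0.8582 + 3.7190 = 4.5772 ≈ 4.577
Degrees of freedom = 2 − 1 = 1; critical value at α = 0.05 is 3.841.
Since 4.577 > 3.841, we reject the null hypothesis — the data do not fit the 13:3 ratio.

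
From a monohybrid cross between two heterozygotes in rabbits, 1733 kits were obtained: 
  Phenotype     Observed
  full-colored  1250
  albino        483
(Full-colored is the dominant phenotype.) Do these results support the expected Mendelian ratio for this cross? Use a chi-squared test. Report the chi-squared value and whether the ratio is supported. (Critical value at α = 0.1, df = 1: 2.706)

For a monohybrid cross between heterozygotes with complete dominance, the expected phenotypic ratio is 3:1.
Under the 3:1 hypothesis (Σ ratio = 4, N = 1733):
  full-colored: 1733 × 3/4 = 1299.75
  albino: 1733 × 1/4 = 433.25
χ² = Σ (O − E)² / E
  full-colored: (1250 − 1299.75)² / 1299.75 = 1.9043
  albino: (483 − 433.25)² / 433.25 = 5.7128
χ² = 1.9043 + 5.7128 = 7.6171 ≈ 7.617
Degrees of freedom = 2 − 1 = 1; critical value at α = 0.1 is 2.706.
Since 7.617 > 2.706, we reject the null hypothesis — the data do not fit the 3:1 ratio.

7.617; not consistent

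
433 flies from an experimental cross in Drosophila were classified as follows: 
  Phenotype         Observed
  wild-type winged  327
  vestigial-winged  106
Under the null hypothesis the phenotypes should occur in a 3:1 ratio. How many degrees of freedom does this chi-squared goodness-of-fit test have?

A goodness-of-fit test with 2 phenotype classes has df = 2 − 1 = 1.

1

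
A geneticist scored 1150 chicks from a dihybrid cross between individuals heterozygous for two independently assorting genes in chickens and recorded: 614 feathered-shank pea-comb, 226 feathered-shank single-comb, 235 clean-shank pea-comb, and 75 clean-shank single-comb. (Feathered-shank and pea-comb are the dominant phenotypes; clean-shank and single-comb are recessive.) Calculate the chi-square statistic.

4.047

A dihybrid F₂ with independent assortment and complete dominance at both loci gives a 9:3:3:1 phenotypic ratio.
Expected counts for N = 1150 under a 9:3:3:1 ratio (total parts = 16):
  feathered-shank pea-comb: 1150 × 9/16 = 646.875
  feathered-shank single-comb: 1150 × 3/16 = 215.625
  clean-shank pea-comb: 1150 × 3/16 = 215.625
  clean-shank single-comb: 1150 × 1/16 = 71.875
χ² = Σ (O − E)² / E
  feathered-shank pea-comb: (614 − 646.875)² / 646.875 = 1.6707
  feathered-shank single-comb: (226 − 215.625)² / 215.625 = 0.4992
  clean-shank pea-comb: (235 − 215.625)² / 215.625 = 1.7409
  clean-shank single-comb: (75 − 71.875)² / 71.875 = 0.1359
χ² = 1.6707 + 0.4992 + 1.7409 + 0.1359 = 4.0467 ≈ 4.047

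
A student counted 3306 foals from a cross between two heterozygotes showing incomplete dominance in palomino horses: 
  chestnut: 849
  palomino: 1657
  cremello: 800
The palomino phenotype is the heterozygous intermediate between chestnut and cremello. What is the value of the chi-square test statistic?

1.472

With incomplete dominance, a heterozygote × heterozygote cross gives a 1:2:1 phenotypic ratio.
Expected counts for N = 3306 under a 1:2:1 ratio (total parts = 4):
  chestnut: 3306 × 1/4 = 826.5
  palomino: 3306 × 2/4 = 1653
  cremello: 3306 × 1/4 = 826.5
χ² = Σ (O − E)² / E
  chestnut: (849 − 826.5)² / 826.5 = 0.6125
  palomino: (1657 − 1653)² / 1653 = 0.0097
  cremello: (800 − 826.5)² / 826.5 = 0.8497
χ² = 0.6125 + 0.0097 + 0.8497 = 1.4719 ≈ 1.472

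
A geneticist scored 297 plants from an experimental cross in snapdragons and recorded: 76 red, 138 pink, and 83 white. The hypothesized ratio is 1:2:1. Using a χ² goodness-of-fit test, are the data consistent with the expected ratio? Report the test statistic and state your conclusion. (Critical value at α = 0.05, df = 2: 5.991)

Total ratio parts = 4. Expected numbers out of 297:
  red: 297 × 1/4 = 74.25
  pink: 297 × 2/4 = 148.5
  white: 297 × 1/4 = 74.25
χ² = Σ (O − E)² / E
  red: (76 − 74.25)² / 74.25 = 0.0412
  pink: (138 − 148.5)² / 148.5 = 0.7424
  white: (83 − 74.25)² / 74.25 = 1.0311
χ² = 0.0412 + 0.7424 + 1.0311 = 1.8147 ≈ 1.815
Degrees of freedom = 3 − 1 = 2; critical value at α = 0.05 is 5.991.
Since 1.815 < 5.991, we fail to reject the null hypothesis — the data are consistent with the 1:2:1 ratio.

1.815; consistent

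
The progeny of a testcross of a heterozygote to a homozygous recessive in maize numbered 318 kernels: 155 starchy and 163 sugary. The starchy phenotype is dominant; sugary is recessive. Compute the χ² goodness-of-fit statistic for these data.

A testcross of a heterozygote (Aa × aa) gives a 1:1 phenotypic ratio.
Under the 1:1 hypothesis (Σ ratio = 2, N = 318):
  starchy: 318 × 1/2 = 159
  sugary: 318 × 1/2 = 159
χ² = Σ (O − E)² / E
  starchy: (155 − 159)² / 159 = 0.1006
  sugary: (163 − 159)² / 159 = 0.1006
χ² = 0.1006 + 0.1006 = 0.2012 ≈ 0.201

0.201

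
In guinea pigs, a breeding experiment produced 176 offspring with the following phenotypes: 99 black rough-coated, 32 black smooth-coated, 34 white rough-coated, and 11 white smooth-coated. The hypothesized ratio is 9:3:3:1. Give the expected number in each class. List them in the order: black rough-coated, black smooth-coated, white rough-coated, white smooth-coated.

99, 33, 33, 11

The 9:3:3:1 ratio has 16 parts, so with N = 176 the expected counts are:
  black rough-coated: 176 × 9/16 = 99
  black smooth-coated: 176 × 3/16 = 33
  white rough-coated: 176 × 3/16 = 33
  white smooth-coated: 176 × 1/16 = 11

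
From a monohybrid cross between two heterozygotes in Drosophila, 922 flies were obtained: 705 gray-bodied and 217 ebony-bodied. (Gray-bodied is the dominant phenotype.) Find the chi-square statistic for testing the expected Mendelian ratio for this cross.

For a monohybrid cross between heterozygotes with complete dominance, the expected phenotypic ratio is 3:1.
The 3:1 ratio has 4 parts, so with N = 922 the expected counts are:
  gray-bodied: 922 × 3/4 = 691.5
  ebony-bodied: 922 × 1/4 = 230.5
χ² = Σ (O − E)² / E
  gray-bodied: (705 − 691.5)² / 691.5 = 0.2636
  ebony-bodied: (217 − 230.5)² / 230.5 = 0.7907
χ² = 0.2636 + 0.7907 = 1.0543 ≈ 1.054

1.054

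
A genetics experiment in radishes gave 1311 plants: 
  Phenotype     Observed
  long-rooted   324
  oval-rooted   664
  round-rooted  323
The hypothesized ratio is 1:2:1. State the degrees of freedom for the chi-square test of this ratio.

2

A goodness-of-fit test with 3 phenotype classes has df = 3 − 1 = 2.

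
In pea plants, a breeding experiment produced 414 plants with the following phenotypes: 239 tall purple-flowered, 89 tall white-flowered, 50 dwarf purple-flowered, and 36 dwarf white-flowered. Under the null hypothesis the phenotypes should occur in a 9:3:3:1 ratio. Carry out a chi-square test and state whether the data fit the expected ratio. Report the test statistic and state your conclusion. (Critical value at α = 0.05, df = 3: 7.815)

15.621; not consistent

Total ratio parts = 16. Expected numbers out of 414:
  tall purple-flowered: 414 × 9/16 = 232.875
  tall white-flowered: 414 × 3/16 = 77.625
  dwarf purple-flowered: 414 × 3/16 = 77.625
  dwarf white-flowered: 414 × 1/16 = 25.875
χ² = Σ (O − E)² / E
  tall purple-flowered: (239 − 232.875)² / 232.875 = 0.1611
  tall white-flowered: (89 − 77.625)² / 77.625 = 1.6669
  dwarf purple-flowered: (50 − 77.625)² / 77.625 = 9.8311
  dwarf white-flowered: (36 − 25.875)² / 25.875 = 3.9620
χ² = 0.1611 + 1.6669 + 9.8311 + 3.9620 = 15.6211 ≈ 15.621
Degrees of freedom = 4 − 1 = 3; critical value at α = 0.05 is 7.815.
Since 15.621 > 7.815, we reject the null hypothesis — the data do not fit the 9:3:3:1 ratio.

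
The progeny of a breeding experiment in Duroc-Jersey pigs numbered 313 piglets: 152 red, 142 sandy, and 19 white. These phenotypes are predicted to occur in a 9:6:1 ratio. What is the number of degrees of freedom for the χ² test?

2

A goodness-of-fit test with 3 phenotype classes has df = 3 − 1 = 2.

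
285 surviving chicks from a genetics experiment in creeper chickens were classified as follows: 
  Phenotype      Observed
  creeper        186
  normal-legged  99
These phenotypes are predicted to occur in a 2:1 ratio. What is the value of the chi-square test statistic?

The 2:1 ratio has 3 parts, so with N = 285 the expected counts are:
  creeper: 285 × 2/3 = 190
  normal-legged: 285 × 1/3 = 95
χ² = Σ (O − E)² / E
  creeper: (186 − 190)² / 190 = 0.0842
  normal-legged: (99 − 95)² / 95 = 0.1684
χ² = 0.0842 + 0.1684 = 0.2526 ≈ 0.253

0.253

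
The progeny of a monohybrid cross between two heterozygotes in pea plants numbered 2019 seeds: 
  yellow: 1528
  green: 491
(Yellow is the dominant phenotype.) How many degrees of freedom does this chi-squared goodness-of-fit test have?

1

For a monohybrid cross between heterozygotes with complete dominance, the expected phenotypic ratio is 3:1.
A goodness-of-fit test with 2 phenotype classes has df = 2 − 1 = 1.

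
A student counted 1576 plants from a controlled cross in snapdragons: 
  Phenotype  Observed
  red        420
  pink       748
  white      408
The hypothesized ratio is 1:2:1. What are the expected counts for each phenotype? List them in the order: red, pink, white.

394, 788, 394

Total ratio parts = 4. Expected numbers out of 1576:
  red: 1576 × 1/4 = 394
  pink: 1576 × 2/4 = 788
  white: 1576 × 1/4 = 394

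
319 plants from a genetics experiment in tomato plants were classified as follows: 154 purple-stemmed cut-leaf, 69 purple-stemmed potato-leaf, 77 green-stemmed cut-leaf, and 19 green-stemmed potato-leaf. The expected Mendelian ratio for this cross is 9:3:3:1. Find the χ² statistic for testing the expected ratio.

10.000

Under the 9:3:3:1 hypothesis (Σ ratio = 16, N = 319):
  purple-stemmed cut-leaf: 319 × 9/16 = 179.4375
  purple-stemmed potato-leaf: 319 × 3/16 = 59.8125
  green-stemmed cut-leaf: 319 × 3/16 = 59.8125
  green-stemmed potato-leaf: 319 × 1/16 = 19.9375
χ² = Σ (O − E)² / E
  purple-stemmed cut-leaf: (154 − 179.4375)² / 179.4375 = 3.6061
  purple-stemmed potato-leaf: (69 − 59.8125)² / 59.8125 = 1.4112
  green-stemmed cut-leaf: (77 − 59.8125)² / 59.8125 = 4.9389
  green-stemmed potato-leaf: (19 − 19.9375)² / 19.9375 = 0.0441
χ² = 3.6061 + 1.4112 + 4.9389 + 0.0441 = 10.0003 ≈ 10.000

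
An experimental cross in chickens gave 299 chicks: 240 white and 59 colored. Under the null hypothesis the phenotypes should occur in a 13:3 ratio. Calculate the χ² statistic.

Expected counts for N = 299 under a 13:3 ratio (total parts = 16):
  white: 299 × 13/16 = 242.9375
  colored: 299 × 3/16 = 56.0625
χ² = Σ (O − E)² / E
  white: (240 − 242.9375)² / 242.9375 = 0.0355
  colored: (59 − 56.0625)² / 56.0625 = 0.1539
χ² = 0.0355 + 0.1539 = 0.1894 ≈ 0.189

0.189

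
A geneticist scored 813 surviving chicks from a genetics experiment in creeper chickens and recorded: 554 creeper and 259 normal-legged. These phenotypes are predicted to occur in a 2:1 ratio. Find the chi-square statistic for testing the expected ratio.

0.797

The 2:1 ratio has 3 parts, so with N = 813 the expected counts are:
  creeper: 813 × 2/3 = 542
  normal-legged: 813 × 1/3 = 271
χ² = Σ (O − E)² / E
  creeper: (554 − 542)² / 542 = 0.2657
  normal-legged: (259 − 271)² / 271 = 0.5314
χ² = 0.2657 + 0.5314 = 0.7971 ≈ 0.797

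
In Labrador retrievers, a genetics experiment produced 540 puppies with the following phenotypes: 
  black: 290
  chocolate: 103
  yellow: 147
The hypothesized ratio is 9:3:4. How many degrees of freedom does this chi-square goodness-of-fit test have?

A goodness-of-fit test with 3 phenotype classes has df = 3 − 1 = 2.

2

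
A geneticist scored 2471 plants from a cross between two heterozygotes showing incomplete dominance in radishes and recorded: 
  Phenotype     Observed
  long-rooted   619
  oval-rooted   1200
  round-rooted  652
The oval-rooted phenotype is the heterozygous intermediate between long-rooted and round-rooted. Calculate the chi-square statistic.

With incomplete dominance, a heterozygote × heterozygote cross gives a 1:2:1 phenotypic ratio.
The 1:2:1 ratio has 4 parts, so with N = 2471 the expected counts are:
  long-rooted: 2471 × 1/4 = 617.75
  oval-rooted: 2471 × 2/4 = 1235.5
  round-rooted: 2471 × 1/4 = 617.75
χ² = Σ (O − E)² / E
  long-rooted: (619 − 617.75)² / 617.75 = 0.0025
  oval-rooted: (1200 − 1235.5)² / 1235.5 = 1.0200
  round-rooted: (652 − 617.75)² / 617.75 = 1.8989
χ² = 0.0025 + 1.0200 + 1.8989 = 2.9214 ≈ 2.921

2.921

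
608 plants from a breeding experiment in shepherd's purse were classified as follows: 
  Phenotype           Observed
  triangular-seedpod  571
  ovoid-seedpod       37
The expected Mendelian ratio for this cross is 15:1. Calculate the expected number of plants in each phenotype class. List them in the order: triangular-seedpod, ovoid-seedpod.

570, 38

Total ratio parts = 16. Expected numbers out of 608:
  triangular-seedpod: 608 × 15/16 = 570
  ovoid-seedpod: 608 × 1/16 = 38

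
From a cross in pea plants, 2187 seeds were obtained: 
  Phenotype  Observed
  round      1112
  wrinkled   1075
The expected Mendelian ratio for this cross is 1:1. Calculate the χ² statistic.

0.626

The 1:1 ratio has 2 parts, so with N = 2187 the expected counts are:
  round: 2187 × 1/2 = 1093.5
  wrinkled: 2187 × 1/2 = 1093.5
χ² = Σ (O − E)² / E
  round: (1112 − 1093.5)² / 1093.5 = 0.3130
  wrinkled: (1075 − 1093.5)² / 1093.5 = 0.3130
χ² = 0.3130 + 0.3130 = 0.626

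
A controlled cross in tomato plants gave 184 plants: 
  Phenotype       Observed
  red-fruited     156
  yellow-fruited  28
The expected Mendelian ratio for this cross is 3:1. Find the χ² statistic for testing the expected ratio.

Total ratio parts = 4. Expected numbers out of 184:
  red-fruited: 184 × 3/4 = 138
  yellow-fruited: 184 × 1/4 = 46
χ² = Σ (O − E)² / E
  red-fruited: (156 − 138)² / 138 = 2.3478
  yellow-fruited: (28 − 46)² / 46 = 7.0435
χ² = 2.3478 + 7.0435 = 9.3913 ≈ 9.391

9.391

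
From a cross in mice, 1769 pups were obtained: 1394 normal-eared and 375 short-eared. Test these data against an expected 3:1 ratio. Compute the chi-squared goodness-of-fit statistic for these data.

Total ratio parts = 4. Expected numbers out of 1769:
  normal-eared: 1769 × 3/4 = 1326.75
  short-eared: 1769 × 1/4 = 442.25
χ² = Σ (O − E)² / E
  normal-eared: (1394 − 1326.75)² / 1326.75 = 3.4088
  short-eared: (375 − 442.25)² / 442.25 = 10.2263
χ² = 3.4088 + 10.2263 = 13.6351 ≈ 13.635

13.635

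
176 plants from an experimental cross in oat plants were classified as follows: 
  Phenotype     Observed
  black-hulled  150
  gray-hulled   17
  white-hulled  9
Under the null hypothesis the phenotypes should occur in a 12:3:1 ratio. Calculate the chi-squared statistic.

Total ratio parts = 16. Expected numbers out of 176:
  black-hulled: 176 × 12/16 = 132
  gray-hulled: 176 × 3/16 = 33
  white-hulled: 176 × 1/16 = 11
χ² = Σ (O − E)² / E
  black-hulled: (150 − 132)² / 132 = 2.4545
  gray-hulled: (17 − 33)² / 33 = 7.7576
  white-hulled: (9 − 11)² / 11 = 0.3636
χ² = 2.4545 + 7.7576 + 0.3636 = 10.5757 ≈ 10.576

10.576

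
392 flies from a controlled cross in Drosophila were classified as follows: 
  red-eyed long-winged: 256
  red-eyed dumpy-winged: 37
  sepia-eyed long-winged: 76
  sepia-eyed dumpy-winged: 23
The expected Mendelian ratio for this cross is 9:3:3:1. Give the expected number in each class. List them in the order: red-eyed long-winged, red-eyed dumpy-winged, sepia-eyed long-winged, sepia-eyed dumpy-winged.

Total ratio parts = 16. Expected numbers out of 392:
  red-eyed long-winged: 392 × 9/16 = 220.5
  red-eyed dumpy-winged: 392 × 3/16 = 73.5
  sepia-eyed long-winged: 392 × 3/16 = 73.5
  sepia-eyed dumpy-winged: 392 × 1/16 = 24.5

220.5, 73.5, 73.5, 24.5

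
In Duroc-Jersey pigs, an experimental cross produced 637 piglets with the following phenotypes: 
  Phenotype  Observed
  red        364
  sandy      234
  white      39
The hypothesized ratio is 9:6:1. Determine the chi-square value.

0.206

Total ratio parts = 16. Expected numbers out of 637:
  red: 637 × 9/16 = 358.3125
  sandy: 637 × 6/16 = 238.875
  white: 637 × 1/16 = 39.8125
χ² = Σ (O − E)² / E
  red: (364 − 358.3125)² / 358.3125 = 0.0903
  sandy: (234 − 238.875)² / 238.875 = 0.0995
  white: (39 − 39.8125)² / 39.8125 = 0.0166
χ² = 0.0903 + 0.0995 + 0.0166 = 0.2064 ≈ 0.206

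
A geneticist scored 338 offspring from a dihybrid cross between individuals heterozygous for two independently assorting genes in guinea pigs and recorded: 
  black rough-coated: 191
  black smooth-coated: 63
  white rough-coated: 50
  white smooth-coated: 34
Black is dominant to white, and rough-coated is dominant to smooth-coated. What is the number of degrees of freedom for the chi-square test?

A dihybrid F₂ with independent assortment and complete dominance at both loci gives a 9:3:3:1 phenotypic ratio.
A goodness-of-fit test with 4 phenotype classes has df = 4 − 1 = 3.

3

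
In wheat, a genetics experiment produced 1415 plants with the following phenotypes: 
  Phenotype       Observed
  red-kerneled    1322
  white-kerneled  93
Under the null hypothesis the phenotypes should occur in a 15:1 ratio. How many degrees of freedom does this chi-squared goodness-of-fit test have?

1

A goodness-of-fit test with 2 phenotype classes has df = 2 − 1 = 1.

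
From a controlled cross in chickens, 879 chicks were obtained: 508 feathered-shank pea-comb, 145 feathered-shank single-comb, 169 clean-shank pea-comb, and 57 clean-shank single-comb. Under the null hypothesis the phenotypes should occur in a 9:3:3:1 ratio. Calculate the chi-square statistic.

Expected counts for N = 879 under a 9:3:3:1 ratio (total parts = 16):
  feathered-shank pea-comb: 879 × 9/16 = 494.4375
  feathered-shank single-comb: 879 × 3/16 = 164.8125
  clean-shank pea-comb: 879 × 3/16 = 164.8125
  clean-shank single-comb: 879 × 1/16 = 54.9375
χ² = Σ (O − E)² / E
  feathered-shank pea-comb: (508 − 494.4375)² / 494.4375 = 0.3720
  feathered-shank single-comb: (145 − 164.8125)² / 164.8125 = 2.3817
  clean-shank pea-comb: (169 − 164.8125)² / 164.8125 = 0.1064
  clean-shank single-comb: (57 − 54.9375)² / 54.9375 = 0.0774
χ² = 0.3720 + 2.3817 + 0.1064 + 0.0774 = 2.9375 ≈ 2.938

2.938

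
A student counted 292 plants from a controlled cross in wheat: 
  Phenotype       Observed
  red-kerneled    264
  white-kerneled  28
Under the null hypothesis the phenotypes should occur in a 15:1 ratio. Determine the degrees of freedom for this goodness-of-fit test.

A goodness-of-fit test with 2 phenotype classes has df = 2 − 1 = 1.

1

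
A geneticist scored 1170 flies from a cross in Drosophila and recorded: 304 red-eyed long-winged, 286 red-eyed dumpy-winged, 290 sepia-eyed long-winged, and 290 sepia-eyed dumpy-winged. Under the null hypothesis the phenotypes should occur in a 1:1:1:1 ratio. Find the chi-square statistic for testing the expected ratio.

0.639

Under the 1:1:1:1 hypothesis (Σ ratio = 4, N = 1170):
  red-eyed long-winged: 1170 × 1/4 = 292.5
  red-eyed dumpy-winged: 1170 × 1/4 = 292.5
  sepia-eyed long-winged: 1170 × 1/4 = 292.5
  sepia-eyed dumpy-winged: 1170 × 1/4 = 292.5
χ² = Σ (O − E)² / E
  red-eyed long-winged: (304 − 292.5)² / 292.5 = 0.4521
  red-eyed dumpy-winged: (286 − 292.5)² / 292.5 = 0.1444
  sepia-eyed long-winged: (290 − 292.5)² / 292.5 = 0.0214
  sepia-eyed dumpy-winged: (290 − 292.5)² / 292.5 = 0.0214
χ² = 0.4521 + 0.1444 + 0.0214 + 0.0214 = 0.6393 ≈ 0.639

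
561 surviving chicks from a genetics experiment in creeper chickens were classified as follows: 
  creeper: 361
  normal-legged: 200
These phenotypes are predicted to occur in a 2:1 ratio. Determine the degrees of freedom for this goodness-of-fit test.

1

A goodness-of-fit test with 2 phenotype classes has df = 2 − 1 = 1.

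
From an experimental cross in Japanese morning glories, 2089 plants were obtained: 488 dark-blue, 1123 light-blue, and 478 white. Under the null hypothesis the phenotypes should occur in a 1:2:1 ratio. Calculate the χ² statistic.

Expected counts for N = 2089 under a 1:2:1 ratio (total parts = 4):
  dark-blue: 2089 × 1/4 = 522.25
  light-blue: 2089 × 2/4 = 1044.5
  white: 2089 × 1/4 = 522.25
χ² = Σ (O − E)² / E
  dark-blue: (488 − 522.25)² / 522.25 = 2.2462
  light-blue: (1123 − 1044.5)² / 1044.5 = 5.8997
  white: (478 − 522.25)² / 522.25 = 3.7493
χ² = 2.2462 + 5.8997 + 3.7493 = 11.8952 ≈ 11.895

11.895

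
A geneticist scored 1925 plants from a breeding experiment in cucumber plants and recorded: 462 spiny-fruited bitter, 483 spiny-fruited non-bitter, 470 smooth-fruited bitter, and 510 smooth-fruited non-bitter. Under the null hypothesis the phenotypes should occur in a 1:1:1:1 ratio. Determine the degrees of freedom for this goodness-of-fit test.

A goodness-of-fit test with 4 phenotype classes has df = 4 − 1 = 3.

3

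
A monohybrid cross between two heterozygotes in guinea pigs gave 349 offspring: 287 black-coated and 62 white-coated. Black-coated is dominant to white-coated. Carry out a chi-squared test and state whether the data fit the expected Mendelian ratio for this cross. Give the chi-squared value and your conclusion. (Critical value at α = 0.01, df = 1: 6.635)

For a monohybrid cross between heterozygotes with complete dominance, the expected phenotypic ratio is 3:1.
The 3:1 ratio has 4 parts, so with N = 349 the expected counts are:
  black-coated: 349 × 3/4 = 261.75
  white-coated: 349 × 1/4 = 87.25
χ² = Σ (O − E)² / E
  black-coated: (287 − 261.75)² / 261.75 = 2.4358
  white-coated: (62 − 87.25)² / 87.25 = 7.3073
χ² = 2.4358 + 7.3073 = 9.7431 ≈ 9.743
Degrees of freedom = 2 − 1 = 1; critical value at α = 0.01 is 6.635.
Since 9.743 > 6.635, we reject the null hypothesis — the data do not fit the 3:1 ratio.

9.743; not consistent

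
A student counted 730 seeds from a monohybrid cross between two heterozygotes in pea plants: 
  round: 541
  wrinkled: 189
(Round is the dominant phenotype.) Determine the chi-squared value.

For a monohybrid cross between heterozygotes with complete dominance, the expected phenotypic ratio is 3:1.
Total ratio parts = 4. Expected numbers out of 730:
  round: 730 × 3/4 = 547.5
  wrinkled: 730 × 1/4 = 182.5
χ² = Σ (O − E)² / E
  round: (541 − 547.5)² / 547.5 = 0.0772
  wrinkled: (189 − 182.5)² / 182.5 = 0.2315
χ² = 0.0772 + 0.2315 = 0.3087 ≈ 0.309

0.309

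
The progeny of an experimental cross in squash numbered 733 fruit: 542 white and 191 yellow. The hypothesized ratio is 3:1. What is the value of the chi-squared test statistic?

0.437

Under the 3:1 hypothesis (Σ ratio = 4, N = 733):
  white: 733 × 3/4 = 549.75
  yellow: 733 × 1/4 = 183.25
χ² = Σ (O − E)² / E
  white: (542 − 549.75)² / 549.75 = 0.1093
  yellow: (191 − 183.25)² / 183.25 = 0.3278
χ² = 0.1093 + 0.3278 = 0.4371 ≈ 0.437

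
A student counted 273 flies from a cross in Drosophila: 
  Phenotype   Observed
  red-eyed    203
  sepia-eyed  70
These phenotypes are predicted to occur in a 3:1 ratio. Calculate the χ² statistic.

0.060

Expected counts for N = 273 under a 3:1 ratio (total parts = 4):
  red-eyed: 273 × 3/4 = 204.75
  sepia-eyed: 273 × 1/4 = 68.25
χ² = Σ (O − E)² / E
  red-eyed: (203 − 204.75)² / 204.75 = 0.0150
  sepia-eyed: (70 − 68.25)² / 68.25 = 0.0449
χ² = 0.0150 + 0.0449 = 0.0599 ≈ 0.060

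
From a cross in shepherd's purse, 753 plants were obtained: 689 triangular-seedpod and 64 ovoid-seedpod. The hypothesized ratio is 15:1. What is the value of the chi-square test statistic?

Expected counts for N = 753 under a 15:1 ratio (total parts = 16):
  triangular-seedpod: 753 × 15/16 = 705.9375
  ovoid-seedpod: 753 × 1/16 = 47.0625
χ² = Σ (O − E)² / E
  triangular-seedpod: (689 − 705.9375)² / 705.9375 = 0.4064
  ovoid-seedpod: (64 − 47.0625)² / 47.0625 = 6.0957
χ² = 0.4064 + 6.0957 = 6.5021 ≈ 6.502

6.502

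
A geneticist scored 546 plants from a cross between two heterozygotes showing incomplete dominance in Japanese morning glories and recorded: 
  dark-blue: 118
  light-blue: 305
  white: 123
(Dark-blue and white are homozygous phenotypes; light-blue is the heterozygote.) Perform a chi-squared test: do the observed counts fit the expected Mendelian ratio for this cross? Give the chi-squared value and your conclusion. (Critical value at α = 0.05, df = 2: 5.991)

With incomplete dominance, a heterozygote × heterozygote cross gives a 1:2:1 phenotypic ratio.
Expected counts for N = 546 under a 1:2:1 ratio (total parts = 4):
  dark-blue: 546 × 1/4 = 136.5
  light-blue: 546 × 2/4 = 273
  white: 546 × 1/4 = 136.5
χ² = Σ (O − E)² / E
  dark-blue: (118 − 136.5)² / 136.5 = 2.5073
  light-blue: (305 − 273)² / 273 = 3.7509
  white: (123 − 136.5)² / 136.5 = 1.3352
χ² = 2.5073 + 3.7509 + 1.3352 = 7.5934 ≈ 7.593
Degrees of freedom = 3 − 1 = 2; critical value at α = 0.05 is 5.991.
Since 7.593 > 5.991, we reject the null hypothesis — the data do not fit the 1:2:1 ratio.

7.593; not consistent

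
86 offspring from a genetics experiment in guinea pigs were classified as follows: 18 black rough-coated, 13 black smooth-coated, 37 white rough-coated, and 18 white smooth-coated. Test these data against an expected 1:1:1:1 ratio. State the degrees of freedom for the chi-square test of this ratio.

A goodness-of-fit test with 4 phenotype classes has df = 4 − 1 = 3.

3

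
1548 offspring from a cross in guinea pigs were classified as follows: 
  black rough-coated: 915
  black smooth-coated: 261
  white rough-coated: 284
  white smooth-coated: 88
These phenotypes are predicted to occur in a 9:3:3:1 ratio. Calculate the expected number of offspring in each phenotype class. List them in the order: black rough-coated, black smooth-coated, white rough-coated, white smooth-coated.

Under the 9:3:3:1 hypothesis (Σ ratio = 16, N = 1548):
  black rough-coated: 1548 × 9/16 = 870.75
  black smooth-coated: 1548 × 3/16 = 290.25
  white rough-coated: 1548 × 3/16 = 290.25
  white smooth-coated: 1548 × 1/16 = 96.75

870.75, 290.25, 290.25, 96.75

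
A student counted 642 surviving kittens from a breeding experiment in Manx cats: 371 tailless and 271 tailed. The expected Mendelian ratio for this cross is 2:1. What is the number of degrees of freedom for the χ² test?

1

A goodness-of-fit test with 2 phenotype classes has df = 2 − 1 = 1.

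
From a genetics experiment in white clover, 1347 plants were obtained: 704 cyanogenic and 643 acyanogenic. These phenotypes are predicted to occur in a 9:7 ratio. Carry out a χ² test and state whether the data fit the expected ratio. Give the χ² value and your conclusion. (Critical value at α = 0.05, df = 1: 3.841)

8.695; not consistent

Expected counts for N = 1347 under a 9:7 ratio (total parts = 16):
  cyanogenic: 1347 × 9/16 = 757.6875
  acyanogenic: 1347 × 7/16 = 589.3125
χ² = Σ (O − E)² / E
  cyanogenic: (704 − 757.6875)² / 757.6875 = 3.8041
  acyanogenic: (643 − 589.3125)² / 589.3125 = 4.8910
χ² = 3.8041 + 4.8910 = 8.6951 ≈ 8.695
Degrees of freedom = 2 − 1 = 1; critical value at α = 0.05 is 3.841.
Since 8.695 > 3.841, we reject the null hypothesis — the data do not fit the 9:7 ratio.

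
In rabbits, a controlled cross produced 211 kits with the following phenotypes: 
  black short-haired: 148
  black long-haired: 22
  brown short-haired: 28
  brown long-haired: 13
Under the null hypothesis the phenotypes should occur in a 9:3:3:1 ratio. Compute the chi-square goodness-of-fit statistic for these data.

Under the 9:3:3:1 hypothesis (Σ ratio = 16, N = 211):
  black short-haired: 211 × 9/16 = 118.6875
  black long-haired: 211 × 3/16 = 39.5625
  brown short-haired: 211 × 3/16 = 39.5625
  brown long-haired: 211 × 1/16 = 13.1875
χ² = Σ (O − E)² / E
  black short-haired: (148 − 118.6875)² / 118.6875 = 7.2394
  black long-haired: (22 − 39.5625)² / 39.5625 = 7.7963
  brown short-haired: (28 − 39.5625)² / 39.5625 = 3.3792
  brown long-haired: (13 − 13.1875)² / 13.1875 = 0.0027
χ² = 7.2394 + 7.7963 + 3.3792 + 0.0027 = 18.4176 ≈ 18.418

18.418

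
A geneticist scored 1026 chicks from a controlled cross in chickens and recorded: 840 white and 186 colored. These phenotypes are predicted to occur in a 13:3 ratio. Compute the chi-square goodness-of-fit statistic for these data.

0.260

Total ratio parts = 16. Expected numbers out of 1026:
  white: 1026 × 13/16 = 833.625
  colored: 1026 × 3/16 = 192.375
χ² = Σ (O − E)² / E
  white: (840 − 833.625)² / 833.625 = 0.0488
  colored: (186 − 192.375)² / 192.375 = 0.2113
χ² = 0.0488 + 0.2113 = 0.2601 ≈ 0.260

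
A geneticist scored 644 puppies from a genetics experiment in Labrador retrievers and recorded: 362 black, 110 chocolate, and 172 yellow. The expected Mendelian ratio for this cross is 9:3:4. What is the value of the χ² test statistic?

Under the 9:3:4 hypothesis (Σ ratio = 16, N = 644):
  black: 644 × 9/16 = 362.25
  chocolate: 644 × 3/16 = 120.75
  yellow: 644 × 4/16 = 161
χ² = Σ (O − E)² / E
  black: (362 − 362.25)² / 362.25 = 0.0002
  chocolate: (110 − 120.75)² / 120.75 = 0.9570
  yellow: (172 − 161)² / 161 = 0.7516
χ² = 0.0002 + 0.9570 + 0.7516 = 1.7088 ≈ 1.709

1.709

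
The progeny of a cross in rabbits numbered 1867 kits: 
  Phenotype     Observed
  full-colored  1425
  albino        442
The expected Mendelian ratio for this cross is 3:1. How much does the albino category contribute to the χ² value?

Under the 3:1 hypothesis (Σ ratio = 4, N = 1867):
  full-colored: 1867 × 3/4 = 1400.25
  albino: 1867 × 1/4 = 466.75
Contribution of albino: (442 − 466.75)² / 466.75 = 1.3124

1.312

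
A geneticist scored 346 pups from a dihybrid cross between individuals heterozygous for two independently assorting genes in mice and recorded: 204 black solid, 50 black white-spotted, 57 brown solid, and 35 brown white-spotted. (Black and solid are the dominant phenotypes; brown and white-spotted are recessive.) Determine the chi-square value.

A dihybrid F₂ with independent assortment and complete dominance at both loci gives a 9:3:3:1 phenotypic ratio.
Expected counts for N = 346 under a 9:3:3:1 ratio (total parts = 16):
  black solid: 346 × 9/16 = 194.625
  black white-spotted: 346 × 3/16 = 64.875
  brown solid: 346 × 3/16 = 64.875
  brown white-spotted: 346 × 1/16 = 21.625
χ² = Σ (O − E)² / E
  black solid: (204 − 194.625)² / 194.625 = 0.4516
  black white-spotted: (50 − 64.875)² / 64.875 = 3.4106
  brown solid: (57 − 64.875)² / 64.875 = 0.9559
  brown white-spotted: (35 − 21.625)² / 21.625 = 8.2724
χ² = 0.4516 + 3.4106 + 0.9559 + 8.2724 = 13.0905 ≈ 13.091

13.091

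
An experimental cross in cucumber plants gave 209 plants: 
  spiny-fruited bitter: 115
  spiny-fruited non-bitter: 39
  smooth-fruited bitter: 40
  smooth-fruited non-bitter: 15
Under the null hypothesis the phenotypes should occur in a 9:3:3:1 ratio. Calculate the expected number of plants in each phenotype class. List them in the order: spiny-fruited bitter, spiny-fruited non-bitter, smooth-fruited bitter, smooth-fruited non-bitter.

117.5625, 39.1875, 39.1875, 13.0625

Expected counts for N = 209 under a 9:3:3:1 ratio (total parts = 16):
  spiny-fruited bitter: 209 × 9/16 = 117.5625
  spiny-fruited non-bitter: 209 × 3/16 = 39.1875
  smooth-fruited bitter: 209 × 3/16 = 39.1875
  smooth-fruited non-bitter: 209 × 1/16 = 13.0625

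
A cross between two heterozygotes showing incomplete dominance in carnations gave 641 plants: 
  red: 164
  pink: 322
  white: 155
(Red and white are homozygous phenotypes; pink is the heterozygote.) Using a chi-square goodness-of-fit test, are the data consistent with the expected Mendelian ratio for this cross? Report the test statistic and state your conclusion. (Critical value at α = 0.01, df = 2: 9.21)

0.267; consistent

With incomplete dominance, a heterozygote × heterozygote cross gives a 1:2:1 phenotypic ratio.
Total ratio parts = 4. Expected numbers out of 641:
  red: 641 × 1/4 = 160.25
  pink: 641 × 2/4 = 320.5
  white: 641 × 1/4 = 160.25
χ² = Σ (O − E)² / E
  red: (164 − 160.25)² / 160.25 = 0.0878
  pink: (322 − 320.5)² / 320.5 = 0.0070
  white: (155 − 160.25)² / 160.25 = 0.1720
χ² = 0.0878 + 0.0070 + 0.1720 = 0.2668 ≈ 0.267
Degrees of freedom = 3 − 1 = 2; critical value at α = 0.01 is 9.21.
Since 0.267 < 9.21, we fail to reject the null hypothesis — the data are consistent with the 1:2:1 ratio.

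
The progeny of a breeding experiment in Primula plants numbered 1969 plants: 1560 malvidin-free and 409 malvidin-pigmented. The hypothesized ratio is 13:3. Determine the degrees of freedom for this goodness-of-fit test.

1

A goodness-of-fit test with 2 phenotype classes has df = 2 − 1 = 1.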